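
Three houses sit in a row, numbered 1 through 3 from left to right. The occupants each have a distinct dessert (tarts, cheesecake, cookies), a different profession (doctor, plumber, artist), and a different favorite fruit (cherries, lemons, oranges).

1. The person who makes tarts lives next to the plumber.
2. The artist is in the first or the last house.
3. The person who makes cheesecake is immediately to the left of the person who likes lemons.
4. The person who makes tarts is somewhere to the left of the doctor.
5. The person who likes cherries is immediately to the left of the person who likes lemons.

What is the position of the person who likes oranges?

1

House 3's dessert must be cookies (nothing else left).
The person who makes cheesecake is narrowed to house 1 or 2; consider each.
Placing it in house 1 leads to a contradiction, so it's in house 2.
The person who likes lemons is in house 3 (clue 3).
Clue 5: the person who likes cherries is in house 2.
House 1's dessert must be tarts (nothing else left).
House 1 favorite fruit: only oranges fits.
From clue 1, the plumber must be in house 2.
So house 1 gets artist for profession.
The only profession still possible for house 3 is doctor.
So: house 1 = tarts/artist/oranges, house 2 = cheesecake/plumber/cherries, house 3 = cookies/doctor/lemons.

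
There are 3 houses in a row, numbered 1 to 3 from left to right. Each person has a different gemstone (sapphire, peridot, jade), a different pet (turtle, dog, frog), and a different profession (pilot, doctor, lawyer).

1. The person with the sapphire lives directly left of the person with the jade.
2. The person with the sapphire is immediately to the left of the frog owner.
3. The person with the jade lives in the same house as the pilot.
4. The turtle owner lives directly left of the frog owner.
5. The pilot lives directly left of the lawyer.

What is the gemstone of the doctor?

The pilot is in house 2 (clue 5).
Clue 5 places the lawyer in house 3.
That leaves doctor as the profession for house 1.
Clue 3 places the person with the jade in house 2.
That leaves peridot as the gemstone for house 3.
From clue 2, the frog owner must be in house 2.
From clue 4, the turtle owner must be in house 1.
So house 1 gets sapphire for gemstone.
House 3 pet: only dog fits.
So: house 1 = sapphire/turtle/doctor, house 2 = jade/frog/pilot, house 3 = peridot/dog/lawyer.

sapphire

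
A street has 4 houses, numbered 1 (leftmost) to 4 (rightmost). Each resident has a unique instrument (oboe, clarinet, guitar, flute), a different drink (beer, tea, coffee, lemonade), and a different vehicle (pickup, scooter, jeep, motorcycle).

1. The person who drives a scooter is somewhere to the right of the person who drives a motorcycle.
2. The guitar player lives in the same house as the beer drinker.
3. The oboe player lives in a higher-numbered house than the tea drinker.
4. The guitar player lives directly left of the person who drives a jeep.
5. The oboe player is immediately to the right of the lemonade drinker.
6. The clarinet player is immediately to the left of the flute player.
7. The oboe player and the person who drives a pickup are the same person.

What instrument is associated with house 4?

oboe

The only vehicle still possible for house 1 is motorcycle.
House 4 drink: only coffee fits.
The clarinet player is narrowed to house 1 or 2 or 3; consider each.
Placing it in house 1 and house 3 leads to a contradiction, so it's in house 2.
By clue 6, the flute player is in house 3.
House 1's instrument must be guitar (nothing else left).
House 4's instrument must be oboe (nothing else left).
From clue 2, the beer drinker must be in house 1.
The person who drives a jeep is in house 2 (clue 4).
Clue 5: the lemonade drinker is in house 3.
From clue 7, the person who drives a pickup must be in house 4.
That leaves tea as the drink for house 2.
House 3 vehicle: only scooter fits.
So: house 1 = guitar/beer/motorcycle, house 2 = clarinet/tea/jeep, house 3 = flute/lemonade/scooter, house 4 = oboe/coffee/pickup.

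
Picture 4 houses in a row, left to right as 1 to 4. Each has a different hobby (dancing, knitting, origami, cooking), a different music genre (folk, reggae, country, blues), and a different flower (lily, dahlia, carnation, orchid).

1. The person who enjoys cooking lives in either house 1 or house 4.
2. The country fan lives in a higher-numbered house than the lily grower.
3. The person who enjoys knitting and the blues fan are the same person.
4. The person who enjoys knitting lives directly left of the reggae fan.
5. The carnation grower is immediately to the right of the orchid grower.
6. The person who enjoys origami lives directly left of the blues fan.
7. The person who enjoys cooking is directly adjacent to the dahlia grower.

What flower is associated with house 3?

orchid

That leaves folk as the music genre for house 1.
So house 4 gets carnation for flower.
Clue 5: the orchid grower is in house 3.
House 1 flower: only lily fits.
House 2's flower must be dahlia (nothing else left).
From clue 7, the person who enjoys cooking must be in house 1.
The only hobby still possible for house 4 is dancing.
The blues fan is in house 3 (clue 6).
House 2 hobby: only origami fits.
So house 3 gets knitting for hobby.
House 2's music genre must be country (nothing else left).
The only music genre still possible for house 4 is reggae.
So: house 1 = cooking/folk/lily, house 2 = origami/country/dahlia, house 3 = knitting/blues/orchid, house 4 = dancing/reggae/carnation.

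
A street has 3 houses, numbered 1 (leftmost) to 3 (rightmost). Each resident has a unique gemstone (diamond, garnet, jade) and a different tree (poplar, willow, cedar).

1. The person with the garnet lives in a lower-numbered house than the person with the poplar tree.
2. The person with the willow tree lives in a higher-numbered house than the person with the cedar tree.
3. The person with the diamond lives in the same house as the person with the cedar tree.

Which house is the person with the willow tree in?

2

So house 3 gets jade for gemstone.
That leaves cedar as the tree for house 1.
By clue 3, the person with the diamond is in house 1.
That leaves garnet as the gemstone for house 2.
From clue 1, the person with the poplar tree must be in house 3.
So house 2 gets willow for tree.
So: house 1 = diamond/cedar, house 2 = garnet/willow, house 3 = jade/poplar.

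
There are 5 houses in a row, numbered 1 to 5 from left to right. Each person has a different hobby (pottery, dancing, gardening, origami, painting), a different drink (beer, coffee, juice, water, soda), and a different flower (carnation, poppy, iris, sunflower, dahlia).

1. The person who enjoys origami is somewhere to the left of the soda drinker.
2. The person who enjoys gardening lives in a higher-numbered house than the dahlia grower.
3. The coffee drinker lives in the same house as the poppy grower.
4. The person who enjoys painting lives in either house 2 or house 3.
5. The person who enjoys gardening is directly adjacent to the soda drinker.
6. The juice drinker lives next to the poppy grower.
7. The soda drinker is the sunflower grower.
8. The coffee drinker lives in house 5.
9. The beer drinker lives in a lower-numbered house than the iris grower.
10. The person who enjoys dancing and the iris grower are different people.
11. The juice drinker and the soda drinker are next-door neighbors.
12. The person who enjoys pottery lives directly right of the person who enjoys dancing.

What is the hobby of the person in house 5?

By clue 8, the coffee drinker is in house 5.
Clue 3: the poppy grower is in house 5.
By clue 6, the juice drinker is in house 4.
Clue 11 places the soda drinker in house 3.
Clue 7: the sunflower grower is in house 3.
So house 5 gets pottery for hobby.
Clue 12 places the person who enjoys dancing in house 4.
House 1 hobby: only origami fits.
So house 2 gets gardening for hobby.
So house 3 gets painting for hobby.
The dahlia grower is in house 1 (clue 2).
Clue 10: the iris grower is in house 2.
That leaves carnation as the flower for house 4.
By clue 9, the beer drinker is in house 1.
House 2's drink must be water (nothing else left).
So: house 1 = origami/beer/dahlia, house 2 = gardening/water/iris, house 3 = painting/soda/sunflower, house 4 = dancing/juice/carnation, house 5 = pottery/coffee/poppy.

pottery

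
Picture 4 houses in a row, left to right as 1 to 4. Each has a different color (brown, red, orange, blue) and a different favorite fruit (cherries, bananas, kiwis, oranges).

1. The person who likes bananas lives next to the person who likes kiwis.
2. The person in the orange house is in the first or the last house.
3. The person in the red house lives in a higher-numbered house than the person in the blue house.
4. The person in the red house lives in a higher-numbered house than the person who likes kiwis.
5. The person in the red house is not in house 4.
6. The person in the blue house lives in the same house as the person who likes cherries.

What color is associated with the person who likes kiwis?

brown

That leaves oranges as the favorite fruit for house 4.
So house 3 gets bananas for favorite fruit.
The person who likes kiwis is in house 2 (clue 1).
From clue 4, the person in the red house must be in house 3.
House 1 favorite fruit: only cherries fits.
By clue 6, the person in the blue house is in house 1.
That leaves brown as the color for house 2.
That leaves orange as the color for house 4.
So: house 1 = blue/cherries, house 2 = brown/kiwis, house 3 = red/bananas, house 4 = orange/oranges.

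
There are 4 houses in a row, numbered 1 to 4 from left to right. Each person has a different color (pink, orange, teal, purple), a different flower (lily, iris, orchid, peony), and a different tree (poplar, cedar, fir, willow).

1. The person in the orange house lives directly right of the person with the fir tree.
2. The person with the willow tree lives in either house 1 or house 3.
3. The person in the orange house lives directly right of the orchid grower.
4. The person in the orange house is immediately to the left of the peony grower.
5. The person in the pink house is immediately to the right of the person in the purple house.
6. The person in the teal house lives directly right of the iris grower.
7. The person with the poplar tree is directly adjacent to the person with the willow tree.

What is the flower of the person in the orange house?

So house 1 gets purple for color.
Clue 5 places the person in the pink house in house 2.
So house 3 gets orange for color.
So house 4 gets teal for color.
Clue 1: the person with the fir tree is in house 2.
From clue 3, the orchid grower must be in house 2.
From clue 4, the peony grower must be in house 4.
The iris grower is in house 3 (clue 6).
House 1's flower must be lily (nothing else left).
The person with the willow tree is in house 3 (clue 7).
The only tree still possible for house 1 is cedar.
That leaves poplar as the tree for house 4.
So: house 1 = purple/lily/cedar, house 2 = pink/orchid/fir, house 3 = orange/iris/willow, house 4 = teal/peony/poplar.

iris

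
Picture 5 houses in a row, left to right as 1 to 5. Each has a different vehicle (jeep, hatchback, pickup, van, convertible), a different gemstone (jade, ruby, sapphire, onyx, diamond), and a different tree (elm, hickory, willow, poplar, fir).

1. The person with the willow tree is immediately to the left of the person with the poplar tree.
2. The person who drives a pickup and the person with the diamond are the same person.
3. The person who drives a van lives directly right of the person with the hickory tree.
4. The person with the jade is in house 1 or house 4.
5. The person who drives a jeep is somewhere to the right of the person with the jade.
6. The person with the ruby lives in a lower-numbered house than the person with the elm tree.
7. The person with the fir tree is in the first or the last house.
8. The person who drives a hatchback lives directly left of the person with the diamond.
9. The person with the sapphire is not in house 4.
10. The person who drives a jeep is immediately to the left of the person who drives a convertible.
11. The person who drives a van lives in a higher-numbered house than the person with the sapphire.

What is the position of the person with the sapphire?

3

Clue 5 places the person with the jade in house 1.
House 1 vehicle: only hatchback fits.
From clue 8, the person with the diamond must be in house 2.
That leaves onyx as the gemstone for house 5.
Clue 2 places the person who drives a pickup in house 2.
House 3's gemstone must be sapphire (nothing else left).
The only gemstone still possible for house 4 is ruby.
Clue 6 places the person with the elm tree in house 5.
The only vehicle still possible for house 3 is jeep.
House 1 tree: only fir fits.
Clue 10 places the person who drives a convertible in house 4.
That leaves van as the vehicle for house 5.
So house 2 gets willow for tree.
Clue 1 places the person with the poplar tree in house 3.
From clue 3, the person with the hickory tree must be in house 4.
So: house 1 = hatchback/jade/fir, house 2 = pickup/diamond/willow, house 3 = jeep/sapphire/poplar, house 4 = convertible/ruby/hickory, house 5 = van/onyx/elm.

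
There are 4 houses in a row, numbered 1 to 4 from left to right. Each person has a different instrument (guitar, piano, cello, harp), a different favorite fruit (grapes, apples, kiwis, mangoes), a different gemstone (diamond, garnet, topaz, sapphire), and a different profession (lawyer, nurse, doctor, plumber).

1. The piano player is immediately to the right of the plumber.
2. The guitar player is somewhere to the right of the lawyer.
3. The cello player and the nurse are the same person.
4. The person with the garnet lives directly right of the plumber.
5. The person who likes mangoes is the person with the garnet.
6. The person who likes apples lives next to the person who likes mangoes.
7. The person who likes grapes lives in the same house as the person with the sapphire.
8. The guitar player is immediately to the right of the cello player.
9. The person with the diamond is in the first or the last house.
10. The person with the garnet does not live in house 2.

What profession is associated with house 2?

nurse

That leaves doctor as the profession for house 4.
The piano player is narrowed to house 3 or 4; consider each.
Placing it in house 3 leads to a contradiction, so it's in house 4.
Clue 1: the plumber is in house 3.
Clue 4 places the person with the garnet in house 4.
From clue 5, the person who likes mangoes must be in house 4.
From clue 6, the person who likes apples must be in house 3.
That leaves diamond as the gemstone for house 1.
That leaves sapphire as the gemstone for house 2.
The only gemstone still possible for house 3 is topaz.
By clue 7, the person who likes grapes is in house 2.
House 1's favorite fruit must be kiwis (nothing else left).
The cello player is narrowed to house 1 or 2; consider each.
Placing it in house 1 leads to a contradiction, so it's in house 2.
Clue 3 places the nurse in house 2.
Clue 8 places the guitar player in house 3.
The only instrument still possible for house 1 is harp.
House 1 profession: only lawyer fits.
So: house 1 = harp/kiwis/diamond/lawyer, house 2 = cello/grapes/sapphire/nurse, house 3 = guitar/apples/topaz/plumber, house 4 = piano/mangoes/garnet/doctor.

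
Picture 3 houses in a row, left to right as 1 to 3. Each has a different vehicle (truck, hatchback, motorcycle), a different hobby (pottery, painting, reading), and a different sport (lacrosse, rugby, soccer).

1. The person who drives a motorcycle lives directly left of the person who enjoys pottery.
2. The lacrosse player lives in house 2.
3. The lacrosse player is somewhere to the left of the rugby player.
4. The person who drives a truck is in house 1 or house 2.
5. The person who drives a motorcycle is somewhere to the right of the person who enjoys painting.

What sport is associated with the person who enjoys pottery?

rugby

Clue 2 places the lacrosse player in house 2.
From clue 3, the rugby player must be in house 3.
From clue 5, the person who drives a motorcycle must be in house 2.
Clue 5 places the person who enjoys painting in house 1.
House 3's vehicle must be hatchback (nothing else left).
The only sport still possible for house 1 is soccer.
Clue 1 places the person who enjoys pottery in house 3.
The only vehicle still possible for house 1 is truck.
So house 2 gets reading for hobby.
So: house 1 = truck/painting/soccer, house 2 = motorcycle/reading/lacrosse, house 3 = hatchback/pottery/rugby.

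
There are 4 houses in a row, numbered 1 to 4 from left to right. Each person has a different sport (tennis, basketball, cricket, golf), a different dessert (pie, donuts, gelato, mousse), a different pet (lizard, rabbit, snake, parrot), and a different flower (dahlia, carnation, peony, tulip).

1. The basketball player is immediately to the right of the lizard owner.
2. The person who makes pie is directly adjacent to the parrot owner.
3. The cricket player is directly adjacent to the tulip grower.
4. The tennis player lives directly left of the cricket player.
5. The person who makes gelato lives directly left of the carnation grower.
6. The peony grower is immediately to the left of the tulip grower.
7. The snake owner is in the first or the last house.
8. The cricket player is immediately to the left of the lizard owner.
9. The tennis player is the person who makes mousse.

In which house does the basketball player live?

Clue 8 places the cricket player in house 2.
Clue 8: the lizard owner is in house 3.
Clue 1: the basketball player is in house 4.
From clue 3, the tulip grower must be in house 3.
Clue 4 places the tennis player in house 1.
From clue 6, the peony grower must be in house 2.
From clue 9, the person who makes mousse must be in house 1.
The only sport still possible for house 3 is golf.
House 4 dessert: only donuts fits.
The only flower still possible for house 1 is dahlia.
That leaves carnation as the flower for house 4.
By clue 5, the person who makes gelato is in house 3.
House 2 dessert: only pie fits.
Clue 2: the parrot owner is in house 1.
So house 2 gets rabbit for pet.
That leaves snake as the pet for house 4.
So: house 1 = tennis/mousse/parrot/dahlia, house 2 = cricket/pie/rabbit/peony, house 3 = golf/gelato/lizard/tulip, house 4 = basketball/donuts/snake/carnation.

4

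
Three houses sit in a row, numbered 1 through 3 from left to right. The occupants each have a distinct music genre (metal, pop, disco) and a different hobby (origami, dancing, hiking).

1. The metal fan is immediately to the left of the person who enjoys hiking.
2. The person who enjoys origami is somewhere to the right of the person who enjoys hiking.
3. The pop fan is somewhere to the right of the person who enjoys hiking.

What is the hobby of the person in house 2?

Clue 2 places the person who enjoys origami in house 3.
By clue 2, the person who enjoys hiking is in house 2.
By clue 3, the pop fan is in house 3.
House 1's hobby must be dancing (nothing else left).
By clue 1, the metal fan is in house 1.
The only music genre still possible for house 2 is disco.
So: house 1 = metal/dancing, house 2 = disco/hiking, house 3 = pop/origami.

hiking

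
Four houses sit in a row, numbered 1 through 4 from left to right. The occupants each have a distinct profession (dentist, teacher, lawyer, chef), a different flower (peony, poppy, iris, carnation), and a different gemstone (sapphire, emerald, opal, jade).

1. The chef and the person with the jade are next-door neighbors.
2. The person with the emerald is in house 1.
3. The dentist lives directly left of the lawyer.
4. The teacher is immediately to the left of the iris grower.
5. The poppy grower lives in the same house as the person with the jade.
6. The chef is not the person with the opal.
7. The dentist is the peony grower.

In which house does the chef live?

4

Clue 2 places the person with the emerald in house 1.
The dentist is narrowed to house 1 or 2 or 3; consider each.
Placing it in house 2 and house 3 leads to a contradiction, so it's in house 1.
Clue 3: the lawyer is in house 2.
Clue 7 places the peony grower in house 1.
So house 4 gets chef for profession.
From clue 1, the person with the jade must be in house 3.
By clue 4, the iris grower is in house 4.
Clue 5 places the poppy grower in house 3.
House 3 profession: only teacher fits.
That leaves carnation as the flower for house 2.
House 4 gemstone: only sapphire fits.
House 2's gemstone must be opal (nothing else left).
So: house 1 = dentist/peony/emerald, house 2 = lawyer/carnation/opal, house 3 = teacher/poppy/jade, house 4 = chef/iris/sapphire.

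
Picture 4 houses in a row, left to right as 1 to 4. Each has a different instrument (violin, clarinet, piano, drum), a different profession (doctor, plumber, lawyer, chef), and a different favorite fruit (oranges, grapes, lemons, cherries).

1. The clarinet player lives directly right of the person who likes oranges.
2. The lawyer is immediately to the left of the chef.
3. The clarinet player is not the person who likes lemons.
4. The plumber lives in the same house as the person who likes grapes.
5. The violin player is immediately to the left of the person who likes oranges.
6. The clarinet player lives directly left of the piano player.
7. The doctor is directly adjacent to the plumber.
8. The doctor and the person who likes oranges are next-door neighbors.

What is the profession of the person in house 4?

From clue 1, the clarinet player must be in house 3.
The person who likes oranges is in house 2 (clue 1).
Clue 5 places the violin player in house 1.
The piano player is in house 4 (clue 6).
The only instrument still possible for house 2 is drum.
By clue 7, the doctor is in house 3.
From clue 7, the plumber must be in house 4.
House 1's profession must be lawyer (nothing else left).
House 2 profession: only chef fits.
By clue 4, the person who likes grapes is in house 4.
House 1 favorite fruit: only lemons fits.
House 3's favorite fruit must be cherries (nothing else left).
So: house 1 = violin/lawyer/lemons, house 2 = drum/chef/oranges, house 3 = clarinet/doctor/cherries, house 4 = piano/plumber/grapes.

plumber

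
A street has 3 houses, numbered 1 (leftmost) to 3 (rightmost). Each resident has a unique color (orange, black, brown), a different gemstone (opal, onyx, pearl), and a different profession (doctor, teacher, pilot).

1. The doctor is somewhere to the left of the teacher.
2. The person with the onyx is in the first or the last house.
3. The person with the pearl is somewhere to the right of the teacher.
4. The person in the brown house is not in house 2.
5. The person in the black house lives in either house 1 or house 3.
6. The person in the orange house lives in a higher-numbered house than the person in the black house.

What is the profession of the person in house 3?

pilot

By clue 3, the person with the pearl is in house 3.
From clue 3, the teacher must be in house 2.
By clue 6, the person in the black house is in house 1.
So house 2 gets orange for color.
House 3's color must be brown (nothing else left).
The only gemstone still possible for house 2 is opal.
House 3 profession: only pilot fits.
The only gemstone still possible for house 1 is onyx.
House 1's profession must be doctor (nothing else left).
So: house 1 = black/onyx/doctor, house 2 = orange/opal/teacher, house 3 = brown/pearl/pilot.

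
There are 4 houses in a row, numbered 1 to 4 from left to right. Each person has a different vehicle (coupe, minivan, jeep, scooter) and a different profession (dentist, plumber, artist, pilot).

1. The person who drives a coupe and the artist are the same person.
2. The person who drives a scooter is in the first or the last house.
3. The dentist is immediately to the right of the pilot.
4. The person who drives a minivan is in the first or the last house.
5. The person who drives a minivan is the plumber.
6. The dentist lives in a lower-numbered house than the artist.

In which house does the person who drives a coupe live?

3

House 2 vehicle: only jeep fits.
The only vehicle still possible for house 3 is coupe.
From clue 1, the artist must be in house 3.
Clue 6 places the dentist in house 2.
House 1 profession: only pilot fits.
House 4 profession: only plumber fits.
Clue 5: the person who drives a minivan is in house 4.
That leaves scooter as the vehicle for house 1.
So: house 1 = scooter/pilot, house 2 = jeep/dentist, house 3 = coupe/artist, house 4 = minivan/plumber.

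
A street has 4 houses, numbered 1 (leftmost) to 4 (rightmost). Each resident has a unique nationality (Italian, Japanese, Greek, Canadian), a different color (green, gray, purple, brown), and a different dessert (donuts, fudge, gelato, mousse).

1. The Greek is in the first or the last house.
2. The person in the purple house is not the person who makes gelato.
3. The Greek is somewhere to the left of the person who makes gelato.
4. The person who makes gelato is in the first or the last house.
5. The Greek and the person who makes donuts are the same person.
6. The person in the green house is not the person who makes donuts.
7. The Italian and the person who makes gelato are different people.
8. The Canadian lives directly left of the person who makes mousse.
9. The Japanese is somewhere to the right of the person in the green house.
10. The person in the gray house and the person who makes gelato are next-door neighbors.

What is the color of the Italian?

Clue 3 places the Greek in house 1.
Clue 4: the person who makes gelato is in house 4.
From clue 5, the person who makes donuts must be in house 1.
Clue 10: the person in the gray house is in house 3.
So house 4 gets Japanese for nationality.
The Canadian is in house 2 (clue 8).
The person who makes mousse is in house 3 (clue 8).
So house 3 gets Italian for nationality.
The only color still possible for house 1 is purple.
The only color still possible for house 2 is green.
House 4 color: only brown fits.
The only dessert still possible for house 2 is fudge.
So: house 1 = Greek/purple/donuts, house 2 = Canadian/green/fudge, house 3 = Italian/gray/mousse, house 4 = Japanese/brown/gelato.

gray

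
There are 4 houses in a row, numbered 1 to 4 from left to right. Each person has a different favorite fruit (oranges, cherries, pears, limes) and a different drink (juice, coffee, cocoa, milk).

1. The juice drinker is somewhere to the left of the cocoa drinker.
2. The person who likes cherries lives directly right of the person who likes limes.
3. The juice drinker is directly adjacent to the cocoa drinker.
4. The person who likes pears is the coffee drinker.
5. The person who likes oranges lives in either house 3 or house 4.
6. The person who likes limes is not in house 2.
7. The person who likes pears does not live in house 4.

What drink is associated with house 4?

The person who likes cherries is narrowed to house 2 or 4; consider each.
Placing it in house 4 leads to a contradiction, so it's in house 2.
Clue 2 places the person who likes limes in house 1.
So house 4 gets oranges for favorite fruit.
From clue 4, the coffee drinker must be in house 3.
House 3 favorite fruit: only pears fits.
From clue 3, the juice drinker must be in house 1.
Clue 3: the cocoa drinker is in house 2.
The only drink still possible for house 4 is milk.
So: house 1 = limes/juice, house 2 = cherries/cocoa, house 3 = pears/coffee, house 4 = oranges/milk.

milk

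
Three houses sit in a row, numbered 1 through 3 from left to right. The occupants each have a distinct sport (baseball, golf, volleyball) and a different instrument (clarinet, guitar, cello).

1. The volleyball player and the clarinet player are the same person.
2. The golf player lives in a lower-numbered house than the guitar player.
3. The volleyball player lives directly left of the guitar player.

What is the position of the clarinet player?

The only sport still possible for house 3 is baseball.
The golf player is narrowed to house 1 or 2; consider each.
Placing it in house 2 leads to a contradiction, so it's in house 1.
House 2's sport must be volleyball (nothing else left).
Clue 1: the clarinet player is in house 2.
From clue 3, the guitar player must be in house 3.
The only instrument still possible for house 1 is cello.
So: house 1 = golf/cello, house 2 = volleyball/clarinet, house 3 = baseball/guitar.

2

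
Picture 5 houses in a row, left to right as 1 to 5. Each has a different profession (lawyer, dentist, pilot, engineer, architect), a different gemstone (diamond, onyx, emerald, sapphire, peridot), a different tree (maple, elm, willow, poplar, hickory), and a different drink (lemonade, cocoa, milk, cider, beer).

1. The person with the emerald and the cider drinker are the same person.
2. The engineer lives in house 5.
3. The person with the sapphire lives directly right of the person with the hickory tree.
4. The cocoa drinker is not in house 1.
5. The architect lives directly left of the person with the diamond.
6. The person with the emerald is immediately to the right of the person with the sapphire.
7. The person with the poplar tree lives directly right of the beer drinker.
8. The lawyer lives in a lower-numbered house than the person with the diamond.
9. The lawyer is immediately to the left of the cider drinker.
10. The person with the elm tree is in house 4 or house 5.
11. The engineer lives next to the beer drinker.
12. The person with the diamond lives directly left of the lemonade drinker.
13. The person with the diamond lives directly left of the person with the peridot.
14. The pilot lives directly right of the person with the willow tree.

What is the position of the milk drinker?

1

The engineer is in house 5 (clue 2).
Clue 11: the beer drinker is in house 4.
House 1's gemstone must be onyx (nothing else left).
House 1's drink must be milk (nothing else left).
Clue 7: the person with the poplar tree is in house 5.
Clue 9 places the lawyer in house 2.
From clue 9, the cider drinker must be in house 3.
The only drink still possible for house 2 is cocoa.
The only drink still possible for house 5 is lemonade.
From clue 1, the person with the emerald must be in house 3.
The person with the sapphire is in house 2 (clue 6).
By clue 8, the person with the diamond is in house 4.
Clue 13: the person with the peridot is in house 5.
The only tree still possible for house 4 is elm.
By clue 3, the person with the hickory tree is in house 1.
Clue 5 places the architect in house 3.
House 1's profession must be dentist (nothing else left).
House 4 profession: only pilot fits.
Clue 14 places the person with the willow tree in house 3.
The only tree still possible for house 2 is maple.
So: house 1 = dentist/onyx/hickory/milk, house 2 = lawyer/sapphire/maple/cocoa, house 3 = architect/emerald/willow/cider, house 4 = pilot/diamond/elm/beer, house 5 = engineer/peridot/poplar/lemonade.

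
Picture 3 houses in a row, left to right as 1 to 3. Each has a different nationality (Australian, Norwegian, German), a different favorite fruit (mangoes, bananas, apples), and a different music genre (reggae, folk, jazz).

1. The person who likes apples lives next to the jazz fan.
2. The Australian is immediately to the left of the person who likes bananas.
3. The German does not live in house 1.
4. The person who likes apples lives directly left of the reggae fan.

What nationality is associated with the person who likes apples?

The Australian is narrowed to house 1 or 2; consider each.
Placing it in house 1 leads to a contradiction, so it's in house 2.
Clue 2 places the person who likes bananas in house 3.
So house 1 gets Norwegian for nationality.
House 3 nationality: only German fits.
The person who likes apples is narrowed to house 1 or 2; consider each.
Placing it in house 1 leads to a contradiction, so it's in house 2.
Clue 4 places the reggae fan in house 3.
House 1 favorite fruit: only mangoes fits.
So house 1 gets jazz for music genre.
The only music genre still possible for house 2 is folk.
So: house 1 = Norwegian/mangoes/jazz, house 2 = Australian/apples/folk, house 3 = German/bananas/reggae.

Australian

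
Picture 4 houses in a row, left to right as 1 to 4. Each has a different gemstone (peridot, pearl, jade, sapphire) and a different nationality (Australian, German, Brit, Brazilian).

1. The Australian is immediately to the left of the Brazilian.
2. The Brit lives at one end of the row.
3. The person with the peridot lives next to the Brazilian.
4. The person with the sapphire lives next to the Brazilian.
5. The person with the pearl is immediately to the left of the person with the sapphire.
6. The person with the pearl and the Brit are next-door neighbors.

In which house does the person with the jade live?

1

The person with the pearl is narrowed to house 2 or 3; consider each.
Placing it in house 2 leads to a contradiction, so it's in house 3.
From clue 5, the person with the sapphire must be in house 4.
The Brit is in house 4 (clue 6).
Clue 4 places the Brazilian in house 3.
Clue 1: the Australian is in house 2.
From clue 3, the person with the peridot must be in house 2.
House 1's gemstone must be jade (nothing else left).
That leaves German as the nationality for house 1.
So: house 1 = jade/German, house 2 = peridot/Australian, house 3 = pearl/Brazilian, house 4 = sapphire/Brit.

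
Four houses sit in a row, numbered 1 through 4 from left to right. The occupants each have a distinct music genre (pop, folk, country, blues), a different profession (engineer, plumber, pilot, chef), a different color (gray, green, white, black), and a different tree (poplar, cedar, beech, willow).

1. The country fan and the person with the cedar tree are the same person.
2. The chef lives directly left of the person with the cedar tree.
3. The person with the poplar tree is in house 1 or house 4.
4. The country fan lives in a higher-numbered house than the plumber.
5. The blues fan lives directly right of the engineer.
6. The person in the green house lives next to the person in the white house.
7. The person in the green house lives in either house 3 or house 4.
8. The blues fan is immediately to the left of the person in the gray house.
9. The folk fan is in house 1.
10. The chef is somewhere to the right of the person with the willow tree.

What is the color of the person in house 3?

green

From clue 9, the folk fan must be in house 1.
That leaves pilot as the profession for house 4.
The only color still possible for house 1 is black.
The only color still possible for house 2 is white.
The person in the green house is in house 3 (clue 6).
So house 4 gets gray for color.
The blues fan is in house 3 (clue 8).
House 2 music genre: only pop fits.
House 4's music genre must be country (nothing else left).
Clue 1: the person with the cedar tree is in house 4.
The chef is in house 3 (clue 2).
Clue 5: the engineer is in house 2.
House 1's profession must be plumber (nothing else left).
House 3's tree must be beech (nothing else left).
The only tree still possible for house 1 is poplar.
House 2's tree must be willow (nothing else left).
So: house 1 = folk/plumber/black/poplar, house 2 = pop/engineer/white/willow, house 3 = blues/chef/green/beech, house 4 = country/pilot/gray/cedar.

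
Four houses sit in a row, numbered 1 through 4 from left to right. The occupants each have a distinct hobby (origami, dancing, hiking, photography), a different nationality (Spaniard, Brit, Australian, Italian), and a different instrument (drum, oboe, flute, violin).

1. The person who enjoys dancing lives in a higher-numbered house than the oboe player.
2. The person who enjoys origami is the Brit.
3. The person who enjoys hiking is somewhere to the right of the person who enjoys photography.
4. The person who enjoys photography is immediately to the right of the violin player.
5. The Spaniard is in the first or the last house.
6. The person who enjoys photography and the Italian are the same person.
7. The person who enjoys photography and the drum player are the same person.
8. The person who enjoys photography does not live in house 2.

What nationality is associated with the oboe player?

Clue 8 places the person who enjoys photography in house 3.
House 1's hobby must be origami (nothing else left).
So house 4 gets flute for instrument.
Clue 2: the Brit is in house 1.
Clue 3 places the person who enjoys hiking in house 4.
Clue 4 places the violin player in house 2.
Clue 6 places the Italian in house 3.
From clue 7, the drum player must be in house 3.
So house 2 gets dancing for hobby.
The only nationality still possible for house 2 is Australian.
That leaves Spaniard as the nationality for house 4.
House 1 instrument: only oboe fits.
So: house 1 = origami/Brit/oboe, house 2 = dancing/Australian/violin, house 3 = photography/Italian/drum, house 4 = hiking/Spaniard/flute.

Brit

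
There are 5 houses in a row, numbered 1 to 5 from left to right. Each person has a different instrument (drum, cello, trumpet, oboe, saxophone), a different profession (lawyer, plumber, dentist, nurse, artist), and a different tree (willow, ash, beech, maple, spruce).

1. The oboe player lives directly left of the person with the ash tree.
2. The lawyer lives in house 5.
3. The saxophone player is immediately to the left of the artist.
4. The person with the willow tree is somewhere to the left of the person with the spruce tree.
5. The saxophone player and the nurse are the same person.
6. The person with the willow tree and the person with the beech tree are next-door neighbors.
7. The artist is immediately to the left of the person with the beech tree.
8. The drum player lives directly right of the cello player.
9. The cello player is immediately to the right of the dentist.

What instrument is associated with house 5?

The lawyer is in house 5 (clue 2).
House 1's tree must be maple (nothing else left).
The cello player is narrowed to house 2 or 3 or 4; consider each.
Placing it in house 2 and house 3 leads to a contradiction, so it's in house 4.
The drum player is in house 5 (clue 8).
The dentist is in house 3 (clue 9).
By clue 5, the saxophone player is in house 1.
Clue 5 places the nurse in house 1.
By clue 3, the artist is in house 2.
The person with the beech tree is in house 3 (clue 7).
That leaves plumber as the profession for house 4.
House 2 tree: only willow fits.
The only tree still possible for house 5 is spruce.
Clue 1 places the oboe player in house 3.
So house 2 gets trumpet for instrument.
The only tree still possible for house 4 is ash.
So: house 1 = saxophone/nurse/maple, house 2 = trumpet/artist/willow, house 3 = oboe/dentist/beech, house 4 = cello/plumber/ash, house 5 = drum/lawyer/spruce.

drum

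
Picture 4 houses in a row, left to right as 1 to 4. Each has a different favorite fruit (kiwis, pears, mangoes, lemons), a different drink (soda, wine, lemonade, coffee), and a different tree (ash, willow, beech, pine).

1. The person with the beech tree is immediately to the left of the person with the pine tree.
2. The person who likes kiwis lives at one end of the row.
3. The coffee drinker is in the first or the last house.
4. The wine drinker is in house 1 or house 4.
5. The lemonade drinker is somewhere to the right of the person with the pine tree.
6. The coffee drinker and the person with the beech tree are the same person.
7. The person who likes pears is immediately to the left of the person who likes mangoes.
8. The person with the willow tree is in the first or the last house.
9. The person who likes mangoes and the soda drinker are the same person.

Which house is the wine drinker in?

4

By clue 6, the coffee drinker is in house 1.
Clue 6: the person with the beech tree is in house 1.
So house 2 gets soda for drink.
So house 3 gets lemonade for drink.
That leaves wine as the drink for house 4.
Clue 1 places the person with the pine tree in house 2.
By clue 9, the person who likes mangoes is in house 2.
So house 3 gets ash for tree.
So house 4 gets willow for tree.
The person who likes pears is in house 1 (clue 7).
That leaves lemons as the favorite fruit for house 3.
House 4's favorite fruit must be kiwis (nothing else left).
So: house 1 = pears/coffee/beech, house 2 = mangoes/soda/pine, house 3 = lemons/lemonade/ash, house 4 = kiwis/wine/willow.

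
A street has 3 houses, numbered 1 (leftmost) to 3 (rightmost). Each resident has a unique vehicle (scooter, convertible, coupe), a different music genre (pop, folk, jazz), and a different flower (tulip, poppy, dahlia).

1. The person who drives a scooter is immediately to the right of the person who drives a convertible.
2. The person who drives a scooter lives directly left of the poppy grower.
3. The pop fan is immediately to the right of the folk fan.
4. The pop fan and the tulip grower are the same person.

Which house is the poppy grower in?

The person who drives a scooter is in house 2 (clue 2).
Clue 2: the poppy grower is in house 3.
House 1 vehicle: only convertible fits.
So house 3 gets coupe for vehicle.
The only flower still possible for house 1 is dahlia.
So house 2 gets tulip for flower.
Clue 4 places the pop fan in house 2.
So house 1 gets folk for music genre.
So house 3 gets jazz for music genre.
So: house 1 = convertible/folk/dahlia, house 2 = scooter/pop/tulip, house 3 = coupe/jazz/poppy.

3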